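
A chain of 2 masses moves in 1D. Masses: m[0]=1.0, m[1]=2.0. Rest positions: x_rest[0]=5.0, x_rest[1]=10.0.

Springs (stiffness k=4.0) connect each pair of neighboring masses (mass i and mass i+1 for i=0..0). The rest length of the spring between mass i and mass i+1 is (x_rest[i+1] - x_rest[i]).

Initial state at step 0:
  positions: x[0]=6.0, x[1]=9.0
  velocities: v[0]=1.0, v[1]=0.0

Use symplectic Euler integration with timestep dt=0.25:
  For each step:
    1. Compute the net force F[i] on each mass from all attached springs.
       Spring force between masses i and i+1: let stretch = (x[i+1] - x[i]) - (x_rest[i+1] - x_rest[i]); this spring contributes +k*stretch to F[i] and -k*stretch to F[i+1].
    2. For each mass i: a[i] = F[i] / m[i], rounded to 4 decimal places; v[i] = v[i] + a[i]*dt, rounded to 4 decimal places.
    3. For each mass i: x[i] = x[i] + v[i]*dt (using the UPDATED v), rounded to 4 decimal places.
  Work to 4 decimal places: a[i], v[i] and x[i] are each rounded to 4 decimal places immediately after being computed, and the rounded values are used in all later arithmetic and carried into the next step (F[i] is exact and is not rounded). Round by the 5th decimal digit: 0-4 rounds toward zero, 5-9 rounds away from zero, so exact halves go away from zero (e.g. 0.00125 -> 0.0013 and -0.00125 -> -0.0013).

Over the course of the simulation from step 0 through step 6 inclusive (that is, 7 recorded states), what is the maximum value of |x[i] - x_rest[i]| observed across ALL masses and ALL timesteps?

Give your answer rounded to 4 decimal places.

Step 0: x=[6.0000 9.0000] v=[1.0000 0.0000]
Step 1: x=[5.7500 9.2500] v=[-1.0000 1.0000]
Step 2: x=[5.1250 9.6875] v=[-2.5000 1.7500]
Step 3: x=[4.3906 10.1797] v=[-2.9375 1.9688]
Step 4: x=[3.8535 10.5733] v=[-2.1484 1.5743]
Step 5: x=[3.7464 10.7519] v=[-0.4286 0.7144]
Step 6: x=[4.1406 10.6798] v=[1.5769 -0.2884]
Max displacement = 1.2536

Answer: 1.2536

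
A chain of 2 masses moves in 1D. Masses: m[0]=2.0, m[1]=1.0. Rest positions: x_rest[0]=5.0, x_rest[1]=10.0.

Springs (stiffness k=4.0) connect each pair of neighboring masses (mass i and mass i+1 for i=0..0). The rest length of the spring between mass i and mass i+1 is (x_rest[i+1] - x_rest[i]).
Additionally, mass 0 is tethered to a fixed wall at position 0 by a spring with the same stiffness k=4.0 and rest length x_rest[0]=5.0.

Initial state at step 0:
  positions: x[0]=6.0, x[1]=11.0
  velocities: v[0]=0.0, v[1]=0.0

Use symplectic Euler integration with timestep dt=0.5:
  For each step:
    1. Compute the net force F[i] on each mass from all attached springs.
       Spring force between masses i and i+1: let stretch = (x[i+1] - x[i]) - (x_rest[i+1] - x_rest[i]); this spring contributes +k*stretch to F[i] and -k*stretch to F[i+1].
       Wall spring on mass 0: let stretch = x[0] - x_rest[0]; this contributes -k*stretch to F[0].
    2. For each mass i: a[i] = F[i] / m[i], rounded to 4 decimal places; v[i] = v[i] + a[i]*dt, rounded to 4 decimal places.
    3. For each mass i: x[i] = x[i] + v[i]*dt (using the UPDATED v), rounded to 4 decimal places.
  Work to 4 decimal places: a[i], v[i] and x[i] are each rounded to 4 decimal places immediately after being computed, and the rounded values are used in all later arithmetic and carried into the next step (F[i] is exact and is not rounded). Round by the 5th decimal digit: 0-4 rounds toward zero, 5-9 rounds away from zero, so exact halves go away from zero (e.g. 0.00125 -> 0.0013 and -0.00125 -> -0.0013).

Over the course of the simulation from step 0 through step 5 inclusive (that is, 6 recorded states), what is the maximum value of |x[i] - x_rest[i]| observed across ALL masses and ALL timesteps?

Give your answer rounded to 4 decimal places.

Step 0: x=[6.0000 11.0000] v=[0.0000 0.0000]
Step 1: x=[5.5000 11.0000] v=[-1.0000 0.0000]
Step 2: x=[5.0000 10.5000] v=[-1.0000 -1.0000]
Step 3: x=[4.7500 9.5000] v=[-0.5000 -2.0000]
Step 4: x=[4.5000 8.7500] v=[-0.5000 -1.5000]
Step 5: x=[4.1250 8.7500] v=[-0.7500 0.0000]
Max displacement = 1.2500

Answer: 1.2500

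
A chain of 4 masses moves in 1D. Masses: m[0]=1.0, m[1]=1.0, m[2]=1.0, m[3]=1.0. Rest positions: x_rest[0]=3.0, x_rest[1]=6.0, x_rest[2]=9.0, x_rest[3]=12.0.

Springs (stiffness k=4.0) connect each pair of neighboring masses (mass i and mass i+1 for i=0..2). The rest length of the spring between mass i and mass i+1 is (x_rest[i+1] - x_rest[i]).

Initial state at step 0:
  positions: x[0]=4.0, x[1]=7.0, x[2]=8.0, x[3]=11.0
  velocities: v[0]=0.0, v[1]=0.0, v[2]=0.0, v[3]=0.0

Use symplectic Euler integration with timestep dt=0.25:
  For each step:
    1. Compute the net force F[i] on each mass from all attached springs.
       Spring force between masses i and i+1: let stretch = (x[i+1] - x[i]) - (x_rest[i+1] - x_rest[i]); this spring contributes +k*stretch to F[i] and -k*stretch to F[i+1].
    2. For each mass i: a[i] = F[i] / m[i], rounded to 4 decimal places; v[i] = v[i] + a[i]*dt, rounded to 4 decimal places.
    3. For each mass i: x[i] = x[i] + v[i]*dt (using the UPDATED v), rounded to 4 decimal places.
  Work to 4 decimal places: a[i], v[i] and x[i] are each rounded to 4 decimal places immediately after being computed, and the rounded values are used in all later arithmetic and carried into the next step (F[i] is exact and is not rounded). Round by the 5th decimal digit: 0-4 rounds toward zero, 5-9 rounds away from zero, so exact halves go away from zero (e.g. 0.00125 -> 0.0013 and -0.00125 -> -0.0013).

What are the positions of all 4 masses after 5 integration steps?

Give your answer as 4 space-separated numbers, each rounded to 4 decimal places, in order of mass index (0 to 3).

Step 0: x=[4.0000 7.0000 8.0000 11.0000] v=[0.0000 0.0000 0.0000 0.0000]
Step 1: x=[4.0000 6.5000 8.5000 11.0000] v=[0.0000 -2.0000 2.0000 0.0000]
Step 2: x=[3.8750 5.8750 9.1250 11.1250] v=[-0.5000 -2.5000 2.5000 0.5000]
Step 3: x=[3.5000 5.5625 9.4375 11.5000] v=[-1.5000 -1.2500 1.2500 1.5000]
Step 4: x=[2.8906 5.7031 9.2969 12.1094] v=[-2.4375 0.5625 -0.5625 2.4375]
Step 5: x=[2.2344 6.0391 8.9610 12.7657] v=[-2.6250 1.3438 -1.3438 2.6250]

Answer: 2.2344 6.0391 8.9610 12.7657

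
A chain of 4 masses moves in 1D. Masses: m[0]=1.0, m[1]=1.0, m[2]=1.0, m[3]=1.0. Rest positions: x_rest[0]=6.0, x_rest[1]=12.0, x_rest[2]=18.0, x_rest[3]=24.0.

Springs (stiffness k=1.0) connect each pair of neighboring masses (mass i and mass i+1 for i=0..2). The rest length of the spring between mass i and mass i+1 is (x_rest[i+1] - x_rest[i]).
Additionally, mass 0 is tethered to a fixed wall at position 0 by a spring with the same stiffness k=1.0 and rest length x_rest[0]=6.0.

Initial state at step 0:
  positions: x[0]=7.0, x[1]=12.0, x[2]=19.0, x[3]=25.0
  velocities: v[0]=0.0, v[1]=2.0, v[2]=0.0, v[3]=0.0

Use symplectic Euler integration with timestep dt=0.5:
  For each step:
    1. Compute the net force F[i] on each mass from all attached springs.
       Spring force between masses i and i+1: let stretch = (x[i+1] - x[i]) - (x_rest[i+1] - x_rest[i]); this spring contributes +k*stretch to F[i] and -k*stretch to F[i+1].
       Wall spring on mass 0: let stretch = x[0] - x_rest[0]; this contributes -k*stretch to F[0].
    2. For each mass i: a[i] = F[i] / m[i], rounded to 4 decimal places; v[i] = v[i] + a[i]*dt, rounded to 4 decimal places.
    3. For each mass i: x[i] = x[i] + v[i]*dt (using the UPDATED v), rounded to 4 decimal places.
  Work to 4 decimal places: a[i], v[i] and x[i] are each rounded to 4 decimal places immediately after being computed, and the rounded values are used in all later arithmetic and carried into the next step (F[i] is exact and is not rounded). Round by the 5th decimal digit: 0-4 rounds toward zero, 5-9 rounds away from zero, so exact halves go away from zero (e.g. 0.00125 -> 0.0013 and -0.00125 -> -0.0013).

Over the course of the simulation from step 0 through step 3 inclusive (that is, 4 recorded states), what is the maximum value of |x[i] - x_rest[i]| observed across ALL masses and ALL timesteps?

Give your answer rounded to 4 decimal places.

Step 0: x=[7.0000 12.0000 19.0000 25.0000] v=[0.0000 2.0000 0.0000 0.0000]
Step 1: x=[6.5000 13.5000 18.7500 25.0000] v=[-1.0000 3.0000 -0.5000 0.0000]
Step 2: x=[6.1250 14.5625 18.7500 24.9375] v=[-0.7500 2.1250 0.0000 -0.1250]
Step 3: x=[6.3282 14.5625 19.2500 24.8281] v=[0.4063 0.0000 1.0000 -0.2188]
Max displacement = 2.5625

Answer: 2.5625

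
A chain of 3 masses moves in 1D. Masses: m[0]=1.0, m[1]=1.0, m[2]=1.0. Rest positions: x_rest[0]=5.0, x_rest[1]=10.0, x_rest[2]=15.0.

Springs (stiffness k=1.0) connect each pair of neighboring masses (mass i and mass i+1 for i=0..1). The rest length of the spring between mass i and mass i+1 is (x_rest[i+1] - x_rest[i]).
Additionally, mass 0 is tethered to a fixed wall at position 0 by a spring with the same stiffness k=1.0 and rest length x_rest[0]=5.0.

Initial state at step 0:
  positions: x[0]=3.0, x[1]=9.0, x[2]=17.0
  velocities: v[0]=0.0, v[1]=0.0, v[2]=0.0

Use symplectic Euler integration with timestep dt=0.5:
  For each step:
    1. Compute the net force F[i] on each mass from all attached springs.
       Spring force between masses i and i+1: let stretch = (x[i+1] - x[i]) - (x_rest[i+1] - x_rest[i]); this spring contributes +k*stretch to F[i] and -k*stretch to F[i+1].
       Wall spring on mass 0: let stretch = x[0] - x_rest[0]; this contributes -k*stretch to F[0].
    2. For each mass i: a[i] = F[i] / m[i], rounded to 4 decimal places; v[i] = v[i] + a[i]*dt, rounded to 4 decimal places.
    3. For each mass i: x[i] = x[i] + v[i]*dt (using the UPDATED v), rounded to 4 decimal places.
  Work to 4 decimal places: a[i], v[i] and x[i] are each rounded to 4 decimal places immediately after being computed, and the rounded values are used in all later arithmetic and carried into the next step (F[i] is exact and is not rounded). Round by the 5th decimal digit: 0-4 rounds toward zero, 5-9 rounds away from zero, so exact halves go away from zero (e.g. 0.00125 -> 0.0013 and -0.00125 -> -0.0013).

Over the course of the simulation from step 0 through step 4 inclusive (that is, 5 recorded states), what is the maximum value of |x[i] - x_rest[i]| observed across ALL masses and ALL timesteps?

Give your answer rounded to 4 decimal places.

Answer: 2.1915

Derivation:
Step 0: x=[3.0000 9.0000 17.0000] v=[0.0000 0.0000 0.0000]
Step 1: x=[3.7500 9.5000 16.2500] v=[1.5000 1.0000 -1.5000]
Step 2: x=[5.0000 10.2500 15.0625] v=[2.5000 1.5000 -2.3750]
Step 3: x=[6.3125 10.8907 13.9219] v=[2.6250 1.2813 -2.2813]
Step 4: x=[7.1915 11.1446 13.2735] v=[1.7579 0.5078 -1.2969]
Max displacement = 2.1915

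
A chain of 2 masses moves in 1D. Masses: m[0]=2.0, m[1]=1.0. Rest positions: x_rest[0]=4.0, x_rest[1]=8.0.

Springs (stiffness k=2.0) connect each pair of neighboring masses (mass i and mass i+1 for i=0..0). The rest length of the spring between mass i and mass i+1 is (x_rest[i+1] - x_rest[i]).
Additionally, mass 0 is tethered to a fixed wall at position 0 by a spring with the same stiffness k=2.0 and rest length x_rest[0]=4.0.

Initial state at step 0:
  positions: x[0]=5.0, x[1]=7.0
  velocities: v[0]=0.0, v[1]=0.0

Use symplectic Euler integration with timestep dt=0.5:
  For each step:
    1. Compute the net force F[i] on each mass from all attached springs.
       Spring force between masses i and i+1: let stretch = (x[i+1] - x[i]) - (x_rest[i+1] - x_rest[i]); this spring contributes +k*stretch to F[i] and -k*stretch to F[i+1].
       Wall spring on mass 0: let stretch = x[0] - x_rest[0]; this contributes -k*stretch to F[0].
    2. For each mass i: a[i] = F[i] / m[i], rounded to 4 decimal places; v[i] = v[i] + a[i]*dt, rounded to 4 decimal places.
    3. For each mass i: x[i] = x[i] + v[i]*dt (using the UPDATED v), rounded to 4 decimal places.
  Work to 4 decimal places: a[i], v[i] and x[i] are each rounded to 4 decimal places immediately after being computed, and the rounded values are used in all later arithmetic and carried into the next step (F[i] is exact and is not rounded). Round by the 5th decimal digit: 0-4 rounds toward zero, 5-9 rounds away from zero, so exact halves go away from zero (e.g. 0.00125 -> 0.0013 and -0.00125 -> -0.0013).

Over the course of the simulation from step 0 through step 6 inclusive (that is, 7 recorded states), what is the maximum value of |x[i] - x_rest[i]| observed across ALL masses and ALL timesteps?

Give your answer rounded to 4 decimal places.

Answer: 1.5292

Derivation:
Step 0: x=[5.0000 7.0000] v=[0.0000 0.0000]
Step 1: x=[4.2500 8.0000] v=[-1.5000 2.0000]
Step 2: x=[3.3750 9.1250] v=[-1.7500 2.2500]
Step 3: x=[3.0938 9.3750] v=[-0.5625 0.5000]
Step 4: x=[3.6094 8.4844] v=[1.0312 -1.7812]
Step 5: x=[4.4414 7.1563] v=[1.6640 -2.6562]
Step 6: x=[4.8418 6.4708] v=[0.8008 -1.3711]
Max displacement = 1.5292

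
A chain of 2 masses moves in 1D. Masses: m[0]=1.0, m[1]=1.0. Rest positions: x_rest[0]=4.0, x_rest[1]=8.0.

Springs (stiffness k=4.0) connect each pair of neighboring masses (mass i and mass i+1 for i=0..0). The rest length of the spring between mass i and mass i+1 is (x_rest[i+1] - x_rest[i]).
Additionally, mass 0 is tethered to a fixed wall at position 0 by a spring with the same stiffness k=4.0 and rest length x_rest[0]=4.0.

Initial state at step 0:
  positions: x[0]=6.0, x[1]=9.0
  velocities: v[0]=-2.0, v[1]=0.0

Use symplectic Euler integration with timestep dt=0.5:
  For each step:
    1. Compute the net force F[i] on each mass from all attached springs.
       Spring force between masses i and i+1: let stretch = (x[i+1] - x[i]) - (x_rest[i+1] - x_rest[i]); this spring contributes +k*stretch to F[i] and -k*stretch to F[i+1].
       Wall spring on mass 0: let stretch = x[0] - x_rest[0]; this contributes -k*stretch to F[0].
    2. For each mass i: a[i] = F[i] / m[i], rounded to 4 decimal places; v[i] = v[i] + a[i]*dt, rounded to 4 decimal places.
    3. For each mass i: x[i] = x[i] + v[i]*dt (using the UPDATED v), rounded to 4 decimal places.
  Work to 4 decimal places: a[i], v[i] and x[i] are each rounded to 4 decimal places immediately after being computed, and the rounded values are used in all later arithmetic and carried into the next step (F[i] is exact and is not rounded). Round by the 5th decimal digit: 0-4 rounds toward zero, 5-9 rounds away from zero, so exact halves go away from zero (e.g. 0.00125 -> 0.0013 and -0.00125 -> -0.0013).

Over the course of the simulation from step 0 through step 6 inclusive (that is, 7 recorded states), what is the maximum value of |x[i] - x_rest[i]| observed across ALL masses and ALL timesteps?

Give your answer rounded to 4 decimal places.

Step 0: x=[6.0000 9.0000] v=[-2.0000 0.0000]
Step 1: x=[2.0000 10.0000] v=[-8.0000 2.0000]
Step 2: x=[4.0000 7.0000] v=[4.0000 -6.0000]
Step 3: x=[5.0000 5.0000] v=[2.0000 -4.0000]
Step 4: x=[1.0000 7.0000] v=[-8.0000 4.0000]
Step 5: x=[2.0000 7.0000] v=[2.0000 0.0000]
Step 6: x=[6.0000 6.0000] v=[8.0000 -2.0000]
Max displacement = 3.0000

Answer: 3.0000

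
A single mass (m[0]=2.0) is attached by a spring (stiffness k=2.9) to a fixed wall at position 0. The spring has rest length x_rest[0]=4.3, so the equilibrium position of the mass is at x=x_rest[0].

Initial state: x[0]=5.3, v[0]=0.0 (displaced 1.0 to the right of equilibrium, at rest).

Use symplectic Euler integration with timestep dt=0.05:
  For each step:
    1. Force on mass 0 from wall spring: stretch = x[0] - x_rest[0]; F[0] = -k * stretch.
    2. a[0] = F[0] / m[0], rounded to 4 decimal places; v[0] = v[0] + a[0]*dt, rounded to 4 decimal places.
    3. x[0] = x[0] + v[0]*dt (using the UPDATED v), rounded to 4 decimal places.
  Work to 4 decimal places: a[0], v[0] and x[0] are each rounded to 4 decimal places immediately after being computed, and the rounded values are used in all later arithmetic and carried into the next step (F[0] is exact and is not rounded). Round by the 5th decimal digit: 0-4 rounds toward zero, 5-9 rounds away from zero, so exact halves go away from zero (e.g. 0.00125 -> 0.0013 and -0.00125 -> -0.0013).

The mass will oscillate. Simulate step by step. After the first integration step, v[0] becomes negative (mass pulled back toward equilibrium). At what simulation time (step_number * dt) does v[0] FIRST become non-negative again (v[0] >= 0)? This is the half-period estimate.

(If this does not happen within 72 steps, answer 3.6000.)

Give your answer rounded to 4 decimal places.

Answer: 2.6500

Derivation:
Step 0: x=[5.3000] v=[0.0000]
Step 1: x=[5.2964] v=[-0.0725]
Step 2: x=[5.2892] v=[-0.1447]
Step 3: x=[5.2784] v=[-0.2164]
Step 4: x=[5.2640] v=[-0.2873]
Step 5: x=[5.2461] v=[-0.3572]
Step 6: x=[5.2248] v=[-0.4258]
Step 7: x=[5.2002] v=[-0.4929]
Step 8: x=[5.1723] v=[-0.5582]
Step 9: x=[5.1412] v=[-0.6214]
Step 10: x=[5.1071] v=[-0.6824]
Step 11: x=[5.0701] v=[-0.7409]
Step 12: x=[5.0303] v=[-0.7967]
Step 13: x=[4.9878] v=[-0.8496]
Step 14: x=[4.9428] v=[-0.8995]
Step 15: x=[4.8955] v=[-0.9461]
Step 16: x=[4.8460] v=[-0.9893]
Step 17: x=[4.7946] v=[-1.0289]
Step 18: x=[4.7414] v=[-1.0648]
Step 19: x=[4.6866] v=[-1.0968]
Step 20: x=[4.6304] v=[-1.1248]
Step 21: x=[4.5730] v=[-1.1488]
Step 22: x=[4.5146] v=[-1.1686]
Step 23: x=[4.4554] v=[-1.1842]
Step 24: x=[4.3956] v=[-1.1955]
Step 25: x=[4.3355] v=[-1.2024]
Step 26: x=[4.2753] v=[-1.2050]
Step 27: x=[4.2151] v=[-1.2032]
Step 28: x=[4.1553] v=[-1.1970]
Step 29: x=[4.0960] v=[-1.1865]
Step 30: x=[4.0374] v=[-1.1717]
Step 31: x=[3.9798] v=[-1.1527]
Step 32: x=[3.9233] v=[-1.1295]
Step 33: x=[3.8682] v=[-1.1022]
Step 34: x=[3.8147] v=[-1.0709]
Step 35: x=[3.7629] v=[-1.0357]
Step 36: x=[3.7131] v=[-0.9968]
Step 37: x=[3.6654] v=[-0.9543]
Step 38: x=[3.6200] v=[-0.9083]
Step 39: x=[3.5771] v=[-0.8590]
Step 40: x=[3.5368] v=[-0.8066]
Step 41: x=[3.4992] v=[-0.7513]
Step 42: x=[3.4645] v=[-0.6932]
Step 43: x=[3.4329] v=[-0.6326]
Step 44: x=[3.4044] v=[-0.5697]
Step 45: x=[3.3792] v=[-0.5048]
Step 46: x=[3.3573] v=[-0.4380]
Step 47: x=[3.3388] v=[-0.3697]
Step 48: x=[3.3238] v=[-0.3000]
Step 49: x=[3.3123] v=[-0.2292]
Step 50: x=[3.3044] v=[-0.1576]
Step 51: x=[3.3001] v=[-0.0854]
Step 52: x=[3.2995] v=[-0.0129]
Step 53: x=[3.3025] v=[0.0596]
First v>=0 after going negative at step 53, time=2.6500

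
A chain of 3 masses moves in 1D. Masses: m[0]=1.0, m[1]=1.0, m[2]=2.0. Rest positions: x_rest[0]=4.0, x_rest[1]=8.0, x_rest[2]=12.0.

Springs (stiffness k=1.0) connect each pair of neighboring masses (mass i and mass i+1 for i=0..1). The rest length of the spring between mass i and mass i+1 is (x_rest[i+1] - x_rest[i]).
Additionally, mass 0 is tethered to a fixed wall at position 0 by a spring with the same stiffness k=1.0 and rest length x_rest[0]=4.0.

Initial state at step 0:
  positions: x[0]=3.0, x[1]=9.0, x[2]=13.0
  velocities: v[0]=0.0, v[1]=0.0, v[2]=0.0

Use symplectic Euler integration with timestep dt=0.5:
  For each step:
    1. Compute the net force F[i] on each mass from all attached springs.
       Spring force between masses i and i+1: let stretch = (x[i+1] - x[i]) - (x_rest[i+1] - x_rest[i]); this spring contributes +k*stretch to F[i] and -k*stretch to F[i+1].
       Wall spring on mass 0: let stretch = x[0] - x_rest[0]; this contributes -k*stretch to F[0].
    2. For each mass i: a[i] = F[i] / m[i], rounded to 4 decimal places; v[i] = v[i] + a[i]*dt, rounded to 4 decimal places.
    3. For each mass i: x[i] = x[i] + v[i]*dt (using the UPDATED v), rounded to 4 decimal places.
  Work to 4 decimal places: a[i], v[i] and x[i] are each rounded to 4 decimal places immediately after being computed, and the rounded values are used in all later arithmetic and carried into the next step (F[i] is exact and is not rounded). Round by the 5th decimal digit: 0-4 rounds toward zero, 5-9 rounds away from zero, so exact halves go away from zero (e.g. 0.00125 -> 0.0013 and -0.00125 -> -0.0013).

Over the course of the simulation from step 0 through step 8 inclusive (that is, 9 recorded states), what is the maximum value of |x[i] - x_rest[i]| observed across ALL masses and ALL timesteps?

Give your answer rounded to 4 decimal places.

Step 0: x=[3.0000 9.0000 13.0000] v=[0.0000 0.0000 0.0000]
Step 1: x=[3.7500 8.5000 13.0000] v=[1.5000 -1.0000 0.0000]
Step 2: x=[4.7500 7.9375 12.9375] v=[2.0000 -1.1250 -0.1250]
Step 3: x=[5.3594 7.8281 12.7500] v=[1.2188 -0.2188 -0.3750]
Step 4: x=[5.2461 8.3320 12.4473] v=[-0.2266 1.0078 -0.6055]
Step 5: x=[4.5928 9.0933 12.1301] v=[-1.3067 1.5225 -0.6344]
Step 6: x=[3.9164 9.4887 11.9333] v=[-1.3529 0.7907 -0.3936]
Step 7: x=[3.6539 9.1021 11.9309] v=[-0.5250 -0.7732 -0.0048]
Step 8: x=[3.8400 8.0607 12.0749] v=[0.3722 -2.0829 0.2880]
Max displacement = 1.4887

Answer: 1.4887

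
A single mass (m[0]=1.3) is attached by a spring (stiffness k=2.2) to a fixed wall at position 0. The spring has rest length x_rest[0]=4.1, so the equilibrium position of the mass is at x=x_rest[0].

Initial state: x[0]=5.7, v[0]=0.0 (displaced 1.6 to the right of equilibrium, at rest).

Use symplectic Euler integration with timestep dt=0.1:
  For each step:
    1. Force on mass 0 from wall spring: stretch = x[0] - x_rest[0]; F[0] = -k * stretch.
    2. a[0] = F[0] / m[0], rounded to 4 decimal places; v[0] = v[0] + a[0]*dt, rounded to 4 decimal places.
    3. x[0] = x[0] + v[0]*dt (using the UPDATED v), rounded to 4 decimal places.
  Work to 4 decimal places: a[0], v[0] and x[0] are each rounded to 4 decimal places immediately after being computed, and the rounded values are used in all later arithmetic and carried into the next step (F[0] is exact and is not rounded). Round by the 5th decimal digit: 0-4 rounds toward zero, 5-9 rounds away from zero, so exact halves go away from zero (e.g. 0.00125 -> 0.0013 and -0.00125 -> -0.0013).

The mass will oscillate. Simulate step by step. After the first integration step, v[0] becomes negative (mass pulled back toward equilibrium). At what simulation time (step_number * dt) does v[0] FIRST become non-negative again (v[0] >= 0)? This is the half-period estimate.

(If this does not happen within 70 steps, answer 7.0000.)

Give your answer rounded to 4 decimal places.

Answer: 2.5000

Derivation:
Step 0: x=[5.7000] v=[0.0000]
Step 1: x=[5.6729] v=[-0.2708]
Step 2: x=[5.6192] v=[-0.5370]
Step 3: x=[5.5398] v=[-0.7941]
Step 4: x=[5.4360] v=[-1.0378]
Step 5: x=[5.3096] v=[-1.2639]
Step 6: x=[5.1627] v=[-1.4686]
Step 7: x=[4.9979] v=[-1.6484]
Step 8: x=[4.8179] v=[-1.8004]
Step 9: x=[4.6257] v=[-1.9219]
Step 10: x=[4.4246] v=[-2.0109]
Step 11: x=[4.2180] v=[-2.0658]
Step 12: x=[4.0094] v=[-2.0858]
Step 13: x=[3.8024] v=[-2.0705]
Step 14: x=[3.6004] v=[-2.0201]
Step 15: x=[3.4068] v=[-1.9356]
Step 16: x=[3.2250] v=[-1.8183]
Step 17: x=[3.0580] v=[-1.6702]
Step 18: x=[2.9086] v=[-1.4939]
Step 19: x=[2.7794] v=[-1.2923]
Step 20: x=[2.6725] v=[-1.0688]
Step 21: x=[2.5898] v=[-0.8272]
Step 22: x=[2.5326] v=[-0.5716]
Step 23: x=[2.5020] v=[-0.3064]
Step 24: x=[2.4984] v=[-0.0360]
Step 25: x=[2.5219] v=[0.2350]
First v>=0 after going negative at step 25, time=2.5000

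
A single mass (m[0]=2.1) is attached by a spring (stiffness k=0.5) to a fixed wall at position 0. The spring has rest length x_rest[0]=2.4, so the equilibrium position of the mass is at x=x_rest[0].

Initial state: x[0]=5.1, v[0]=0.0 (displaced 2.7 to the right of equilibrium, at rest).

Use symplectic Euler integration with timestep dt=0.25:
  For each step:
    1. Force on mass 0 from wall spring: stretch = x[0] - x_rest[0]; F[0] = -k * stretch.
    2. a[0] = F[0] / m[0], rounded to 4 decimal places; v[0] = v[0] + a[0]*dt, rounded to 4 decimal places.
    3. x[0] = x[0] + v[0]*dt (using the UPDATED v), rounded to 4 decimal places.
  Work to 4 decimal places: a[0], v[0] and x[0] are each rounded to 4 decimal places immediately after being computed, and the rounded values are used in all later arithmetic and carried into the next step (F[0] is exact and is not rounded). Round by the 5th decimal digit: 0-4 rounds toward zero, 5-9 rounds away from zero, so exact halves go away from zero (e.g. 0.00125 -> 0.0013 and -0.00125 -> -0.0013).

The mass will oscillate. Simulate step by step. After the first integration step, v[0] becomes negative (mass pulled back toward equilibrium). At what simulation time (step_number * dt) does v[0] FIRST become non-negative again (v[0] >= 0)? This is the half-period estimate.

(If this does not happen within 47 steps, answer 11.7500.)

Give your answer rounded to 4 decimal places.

Step 0: x=[5.1000] v=[0.0000]
Step 1: x=[5.0598] v=[-0.1607]
Step 2: x=[4.9801] v=[-0.3190]
Step 3: x=[4.8620] v=[-0.4726]
Step 4: x=[4.7072] v=[-0.6192]
Step 5: x=[4.5181] v=[-0.7565]
Step 6: x=[4.2975] v=[-0.8826]
Step 7: x=[4.0486] v=[-0.9956]
Step 8: x=[3.7752] v=[-1.0937]
Step 9: x=[3.4813] v=[-1.1756]
Step 10: x=[3.1713] v=[-1.2400]
Step 11: x=[2.8498] v=[-1.2859]
Step 12: x=[2.5216] v=[-1.3127]
Step 13: x=[2.1916] v=[-1.3200]
Step 14: x=[1.8647] v=[-1.3076]
Step 15: x=[1.5458] v=[-1.2757]
Step 16: x=[1.2396] v=[-1.2249]
Step 17: x=[0.9507] v=[-1.1558]
Step 18: x=[0.6833] v=[-1.0695]
Step 19: x=[0.4415] v=[-0.9673]
Step 20: x=[0.2288] v=[-0.8507]
Step 21: x=[0.0484] v=[-0.7215]
Step 22: x=[-0.0970] v=[-0.5815]
Step 23: x=[-0.2052] v=[-0.4329]
Step 24: x=[-0.2747] v=[-0.2778]
Step 25: x=[-0.3044] v=[-0.1186]
Step 26: x=[-0.2938] v=[0.0424]
First v>=0 after going negative at step 26, time=6.5000

Answer: 6.5000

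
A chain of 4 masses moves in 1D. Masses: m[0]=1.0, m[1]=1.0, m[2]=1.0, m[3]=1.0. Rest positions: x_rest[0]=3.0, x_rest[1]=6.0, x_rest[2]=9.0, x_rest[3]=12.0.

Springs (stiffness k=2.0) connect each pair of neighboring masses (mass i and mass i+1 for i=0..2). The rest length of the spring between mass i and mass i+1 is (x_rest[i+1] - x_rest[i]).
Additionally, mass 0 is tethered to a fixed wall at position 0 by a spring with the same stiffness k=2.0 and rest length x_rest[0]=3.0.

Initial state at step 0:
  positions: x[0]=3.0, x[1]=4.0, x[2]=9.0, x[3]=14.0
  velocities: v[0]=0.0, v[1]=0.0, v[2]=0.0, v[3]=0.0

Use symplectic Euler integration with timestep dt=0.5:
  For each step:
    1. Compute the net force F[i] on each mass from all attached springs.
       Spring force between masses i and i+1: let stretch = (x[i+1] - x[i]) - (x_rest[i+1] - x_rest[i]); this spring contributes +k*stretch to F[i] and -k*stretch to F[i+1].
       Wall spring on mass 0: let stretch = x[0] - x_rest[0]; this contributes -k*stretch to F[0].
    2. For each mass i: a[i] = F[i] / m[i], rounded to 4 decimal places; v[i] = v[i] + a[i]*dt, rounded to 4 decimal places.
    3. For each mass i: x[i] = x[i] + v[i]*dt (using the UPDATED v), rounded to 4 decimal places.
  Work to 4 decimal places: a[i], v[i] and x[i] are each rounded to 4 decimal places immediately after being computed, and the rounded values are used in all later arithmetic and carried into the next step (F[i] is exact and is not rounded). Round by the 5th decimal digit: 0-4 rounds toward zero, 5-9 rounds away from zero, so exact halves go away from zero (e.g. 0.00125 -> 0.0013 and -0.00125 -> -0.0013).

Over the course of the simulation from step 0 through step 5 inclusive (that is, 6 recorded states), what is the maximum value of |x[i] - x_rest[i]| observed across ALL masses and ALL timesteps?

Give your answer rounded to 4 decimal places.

Step 0: x=[3.0000 4.0000 9.0000 14.0000] v=[0.0000 0.0000 0.0000 0.0000]
Step 1: x=[2.0000 6.0000 9.0000 13.0000] v=[-2.0000 4.0000 0.0000 -2.0000]
Step 2: x=[2.0000 7.5000 9.5000 11.5000] v=[0.0000 3.0000 1.0000 -3.0000]
Step 3: x=[3.7500 7.2500 10.0000 10.5000] v=[3.5000 -0.5000 1.0000 -2.0000]
Step 4: x=[5.3750 6.6250 9.3750 10.7500] v=[3.2500 -1.2500 -1.2500 0.5000]
Step 5: x=[4.9375 6.7500 8.0625 11.8125] v=[-0.8750 0.2500 -2.6250 2.1250]
Max displacement = 2.3750

Answer: 2.3750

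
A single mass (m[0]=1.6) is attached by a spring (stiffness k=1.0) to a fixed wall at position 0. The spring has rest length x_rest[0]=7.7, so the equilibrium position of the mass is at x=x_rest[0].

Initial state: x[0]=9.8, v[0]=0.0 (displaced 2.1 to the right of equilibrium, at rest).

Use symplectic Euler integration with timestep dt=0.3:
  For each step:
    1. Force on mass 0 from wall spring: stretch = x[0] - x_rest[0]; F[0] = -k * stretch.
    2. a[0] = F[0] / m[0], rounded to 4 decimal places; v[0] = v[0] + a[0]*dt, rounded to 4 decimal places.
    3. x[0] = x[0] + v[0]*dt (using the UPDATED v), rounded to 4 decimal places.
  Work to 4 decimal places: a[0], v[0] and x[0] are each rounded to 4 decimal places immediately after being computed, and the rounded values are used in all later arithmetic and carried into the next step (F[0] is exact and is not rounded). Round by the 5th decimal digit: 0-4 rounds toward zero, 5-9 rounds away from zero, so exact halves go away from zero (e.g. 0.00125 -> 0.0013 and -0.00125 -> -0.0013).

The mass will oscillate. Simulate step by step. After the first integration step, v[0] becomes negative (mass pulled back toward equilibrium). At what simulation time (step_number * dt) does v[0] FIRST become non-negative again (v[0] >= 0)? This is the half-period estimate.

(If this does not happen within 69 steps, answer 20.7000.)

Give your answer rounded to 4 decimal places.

Step 0: x=[9.8000] v=[0.0000]
Step 1: x=[9.6819] v=[-0.3938]
Step 2: x=[9.4523] v=[-0.7654]
Step 3: x=[9.1241] v=[-1.0940]
Step 4: x=[8.7158] v=[-1.3610]
Step 5: x=[8.2504] v=[-1.5515]
Step 6: x=[7.7540] v=[-1.6547]
Step 7: x=[7.2546] v=[-1.6648]
Step 8: x=[6.7802] v=[-1.5813]
Step 9: x=[6.3576] v=[-1.4088]
Step 10: x=[6.0105] v=[-1.1571]
Step 11: x=[5.7584] v=[-0.8403]
Step 12: x=[5.6155] v=[-0.4763]
Step 13: x=[5.5899] v=[-0.0855]
Step 14: x=[5.6829] v=[0.3101]
First v>=0 after going negative at step 14, time=4.2000

Answer: 4.2000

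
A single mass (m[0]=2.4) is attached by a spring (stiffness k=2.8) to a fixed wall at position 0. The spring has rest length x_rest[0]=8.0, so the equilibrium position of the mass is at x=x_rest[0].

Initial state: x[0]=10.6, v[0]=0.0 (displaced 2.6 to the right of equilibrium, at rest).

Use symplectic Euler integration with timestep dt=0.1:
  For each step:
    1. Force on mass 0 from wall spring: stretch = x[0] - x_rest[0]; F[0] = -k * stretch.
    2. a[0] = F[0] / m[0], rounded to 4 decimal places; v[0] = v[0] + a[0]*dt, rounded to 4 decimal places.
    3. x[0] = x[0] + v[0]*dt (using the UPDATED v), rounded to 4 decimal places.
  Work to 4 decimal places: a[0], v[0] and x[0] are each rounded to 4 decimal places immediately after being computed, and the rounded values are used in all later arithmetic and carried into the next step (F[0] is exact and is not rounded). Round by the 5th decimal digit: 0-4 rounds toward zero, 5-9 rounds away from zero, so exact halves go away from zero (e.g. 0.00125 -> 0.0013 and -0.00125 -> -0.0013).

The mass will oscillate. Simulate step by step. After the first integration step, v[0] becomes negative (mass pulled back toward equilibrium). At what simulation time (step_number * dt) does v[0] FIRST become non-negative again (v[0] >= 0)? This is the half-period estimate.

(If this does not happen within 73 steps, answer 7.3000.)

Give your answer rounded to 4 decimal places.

Step 0: x=[10.6000] v=[0.0000]
Step 1: x=[10.5697] v=[-0.3033]
Step 2: x=[10.5094] v=[-0.6031]
Step 3: x=[10.4198] v=[-0.8959]
Step 4: x=[10.3020] v=[-1.1782]
Step 5: x=[10.1573] v=[-1.4468]
Step 6: x=[9.9875] v=[-1.6985]
Step 7: x=[9.7945] v=[-1.9304]
Step 8: x=[9.5805] v=[-2.1398]
Step 9: x=[9.3481] v=[-2.3242]
Step 10: x=[9.1000] v=[-2.4815]
Step 11: x=[8.8390] v=[-2.6098]
Step 12: x=[8.5682] v=[-2.7077]
Step 13: x=[8.2908] v=[-2.7740]
Step 14: x=[8.0100] v=[-2.8079]
Step 15: x=[7.7291] v=[-2.8091]
Step 16: x=[7.4514] v=[-2.7775]
Step 17: x=[7.1801] v=[-2.7135]
Step 18: x=[6.9183] v=[-2.6178]
Step 19: x=[6.6691] v=[-2.4916]
Step 20: x=[6.4355] v=[-2.3363]
Step 21: x=[6.2201] v=[-2.1538]
Step 22: x=[6.0255] v=[-1.9461]
Step 23: x=[5.8539] v=[-1.7157]
Step 24: x=[5.7074] v=[-1.4653]
Step 25: x=[5.5876] v=[-1.1978]
Step 26: x=[5.4960] v=[-0.9164]
Step 27: x=[5.4336] v=[-0.6243]
Step 28: x=[5.4011] v=[-0.3249]
Step 29: x=[5.3989] v=[-0.0217]
Step 30: x=[5.4271] v=[0.2818]
First v>=0 after going negative at step 30, time=3.0000

Answer: 3.0000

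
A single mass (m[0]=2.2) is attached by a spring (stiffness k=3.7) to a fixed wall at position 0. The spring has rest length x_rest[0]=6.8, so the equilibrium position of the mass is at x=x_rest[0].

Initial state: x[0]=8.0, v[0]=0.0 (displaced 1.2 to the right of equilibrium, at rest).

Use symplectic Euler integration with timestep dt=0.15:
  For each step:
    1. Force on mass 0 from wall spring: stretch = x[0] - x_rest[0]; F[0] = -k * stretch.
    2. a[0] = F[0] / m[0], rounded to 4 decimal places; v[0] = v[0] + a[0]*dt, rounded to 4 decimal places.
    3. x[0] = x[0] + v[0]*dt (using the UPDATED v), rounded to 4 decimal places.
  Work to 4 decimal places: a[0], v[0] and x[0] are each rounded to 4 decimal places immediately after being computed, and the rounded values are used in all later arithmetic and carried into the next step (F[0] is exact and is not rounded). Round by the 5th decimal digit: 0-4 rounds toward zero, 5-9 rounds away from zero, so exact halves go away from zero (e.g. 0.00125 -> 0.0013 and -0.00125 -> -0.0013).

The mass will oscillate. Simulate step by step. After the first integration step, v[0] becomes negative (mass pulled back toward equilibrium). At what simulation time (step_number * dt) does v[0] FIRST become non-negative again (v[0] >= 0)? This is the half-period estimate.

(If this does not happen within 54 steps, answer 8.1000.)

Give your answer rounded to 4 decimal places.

Answer: 2.5500

Derivation:
Step 0: x=[8.0000] v=[0.0000]
Step 1: x=[7.9546] v=[-0.3027]
Step 2: x=[7.8655] v=[-0.5940]
Step 3: x=[7.7361] v=[-0.8628]
Step 4: x=[7.5713] v=[-1.0990]
Step 5: x=[7.3773] v=[-1.2936]
Step 6: x=[7.1614] v=[-1.4392]
Step 7: x=[6.9318] v=[-1.5304]
Step 8: x=[6.6972] v=[-1.5637]
Step 9: x=[6.4665] v=[-1.5378]
Step 10: x=[6.2484] v=[-1.4537]
Step 11: x=[6.0512] v=[-1.3145]
Step 12: x=[5.8824] v=[-1.1256]
Step 13: x=[5.7483] v=[-0.8941]
Step 14: x=[5.6540] v=[-0.6288]
Step 15: x=[5.6030] v=[-0.3397]
Step 16: x=[5.5973] v=[-0.0377]
Step 17: x=[5.6372] v=[0.2657]
First v>=0 after going negative at step 17, time=2.5500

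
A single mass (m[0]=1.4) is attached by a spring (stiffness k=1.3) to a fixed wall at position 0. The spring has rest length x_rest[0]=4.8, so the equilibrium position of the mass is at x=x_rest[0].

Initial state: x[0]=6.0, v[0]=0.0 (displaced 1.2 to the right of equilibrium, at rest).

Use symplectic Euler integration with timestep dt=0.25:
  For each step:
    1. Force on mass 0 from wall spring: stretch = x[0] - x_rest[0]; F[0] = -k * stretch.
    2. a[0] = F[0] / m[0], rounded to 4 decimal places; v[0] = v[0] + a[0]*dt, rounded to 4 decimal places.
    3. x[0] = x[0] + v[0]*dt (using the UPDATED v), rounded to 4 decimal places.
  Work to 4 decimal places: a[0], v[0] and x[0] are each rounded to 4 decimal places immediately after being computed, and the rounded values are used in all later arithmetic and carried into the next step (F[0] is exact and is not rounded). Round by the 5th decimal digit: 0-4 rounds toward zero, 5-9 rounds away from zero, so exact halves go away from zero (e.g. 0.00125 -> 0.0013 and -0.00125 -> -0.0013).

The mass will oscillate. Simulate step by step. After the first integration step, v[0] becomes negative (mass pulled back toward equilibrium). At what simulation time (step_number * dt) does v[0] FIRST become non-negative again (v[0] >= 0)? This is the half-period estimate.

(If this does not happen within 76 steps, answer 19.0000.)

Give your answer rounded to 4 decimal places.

Answer: 3.5000

Derivation:
Step 0: x=[6.0000] v=[0.0000]
Step 1: x=[5.9304] v=[-0.2786]
Step 2: x=[5.7952] v=[-0.5410]
Step 3: x=[5.6022] v=[-0.7720]
Step 4: x=[5.3627] v=[-0.9582]
Step 5: x=[5.0905] v=[-1.0888]
Step 6: x=[4.8014] v=[-1.1563]
Step 7: x=[4.5123] v=[-1.1566]
Step 8: x=[4.2399] v=[-1.0898]
Step 9: x=[4.0000] v=[-0.9598]
Step 10: x=[3.8065] v=[-0.7741]
Step 11: x=[3.6706] v=[-0.5435]
Step 12: x=[3.6003] v=[-0.2813]
Step 13: x=[3.5996] v=[-0.0028]
Step 14: x=[3.6686] v=[0.2759]
First v>=0 after going negative at step 14, time=3.5000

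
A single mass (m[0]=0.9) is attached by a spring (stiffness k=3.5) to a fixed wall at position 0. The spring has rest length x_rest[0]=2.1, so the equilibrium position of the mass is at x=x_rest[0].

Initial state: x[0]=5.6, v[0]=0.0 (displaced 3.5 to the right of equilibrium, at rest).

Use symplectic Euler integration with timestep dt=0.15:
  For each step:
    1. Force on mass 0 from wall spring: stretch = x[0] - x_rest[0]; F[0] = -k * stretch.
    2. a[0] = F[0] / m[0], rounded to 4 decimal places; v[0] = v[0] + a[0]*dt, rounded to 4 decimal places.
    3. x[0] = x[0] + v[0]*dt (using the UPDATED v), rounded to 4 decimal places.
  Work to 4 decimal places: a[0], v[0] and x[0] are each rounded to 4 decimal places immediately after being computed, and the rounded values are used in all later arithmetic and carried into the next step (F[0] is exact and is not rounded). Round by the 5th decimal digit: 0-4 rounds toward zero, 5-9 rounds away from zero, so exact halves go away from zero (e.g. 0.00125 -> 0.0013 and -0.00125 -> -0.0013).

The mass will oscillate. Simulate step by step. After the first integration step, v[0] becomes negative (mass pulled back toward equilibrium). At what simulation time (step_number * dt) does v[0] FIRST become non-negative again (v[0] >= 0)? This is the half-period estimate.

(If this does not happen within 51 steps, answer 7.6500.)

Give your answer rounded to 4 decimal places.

Step 0: x=[5.6000] v=[0.0000]
Step 1: x=[5.2937] v=[-2.0417]
Step 2: x=[4.7080] v=[-3.9047]
Step 3: x=[3.8941] v=[-5.4260]
Step 4: x=[2.9232] v=[-6.4726]
Step 5: x=[1.8803] v=[-6.9528]
Step 6: x=[0.8566] v=[-6.8246]
Step 7: x=[-0.0583] v=[-6.0993]
Step 8: x=[-0.7843] v=[-4.8403]
Step 9: x=[-1.2580] v=[-3.1578]
Step 10: x=[-1.4379] v=[-1.1990]
Step 11: x=[-1.3082] v=[0.8648]
First v>=0 after going negative at step 11, time=1.6500

Answer: 1.6500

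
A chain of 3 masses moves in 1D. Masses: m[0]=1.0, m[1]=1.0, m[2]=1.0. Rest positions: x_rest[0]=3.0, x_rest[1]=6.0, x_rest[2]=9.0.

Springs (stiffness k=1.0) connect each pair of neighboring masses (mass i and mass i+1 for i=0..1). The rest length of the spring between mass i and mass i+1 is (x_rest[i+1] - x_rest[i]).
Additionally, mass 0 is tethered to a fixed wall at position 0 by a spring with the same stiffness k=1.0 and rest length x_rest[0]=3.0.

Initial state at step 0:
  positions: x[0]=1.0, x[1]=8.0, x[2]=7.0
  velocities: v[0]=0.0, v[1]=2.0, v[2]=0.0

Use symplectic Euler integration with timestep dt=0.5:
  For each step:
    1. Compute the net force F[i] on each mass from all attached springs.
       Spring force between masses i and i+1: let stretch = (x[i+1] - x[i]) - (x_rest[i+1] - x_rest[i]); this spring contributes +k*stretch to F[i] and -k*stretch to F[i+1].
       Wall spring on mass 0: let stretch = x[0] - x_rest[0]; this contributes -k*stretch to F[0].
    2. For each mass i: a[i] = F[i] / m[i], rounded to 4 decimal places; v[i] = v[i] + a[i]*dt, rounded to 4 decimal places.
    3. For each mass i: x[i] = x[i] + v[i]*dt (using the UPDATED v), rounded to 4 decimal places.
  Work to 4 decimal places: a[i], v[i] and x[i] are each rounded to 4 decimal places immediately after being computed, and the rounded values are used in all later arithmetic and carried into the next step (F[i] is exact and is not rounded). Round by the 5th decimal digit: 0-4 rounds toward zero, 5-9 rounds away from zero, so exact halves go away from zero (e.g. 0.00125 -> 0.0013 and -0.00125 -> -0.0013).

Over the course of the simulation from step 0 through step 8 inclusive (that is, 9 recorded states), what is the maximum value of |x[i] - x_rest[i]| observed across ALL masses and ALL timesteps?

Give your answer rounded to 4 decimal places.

Answer: 3.6841

Derivation:
Step 0: x=[1.0000 8.0000 7.0000] v=[0.0000 2.0000 0.0000]
Step 1: x=[2.5000 7.0000 8.0000] v=[3.0000 -2.0000 2.0000]
Step 2: x=[4.5000 5.1250 9.5000] v=[4.0000 -3.7500 3.0000]
Step 3: x=[5.5313 4.1875 10.6563] v=[2.0625 -1.8750 2.3125]
Step 4: x=[4.8438 5.2032 10.9454] v=[-1.3751 2.0313 0.5781]
Step 5: x=[3.0352 7.5646 10.5489] v=[-3.6173 4.7227 -0.7930]
Step 6: x=[1.6001 9.5397 10.1563] v=[-2.8702 3.9502 -0.7852]
Step 7: x=[1.7499 9.6841 10.3596] v=[0.2996 0.2887 0.4065]
Step 8: x=[3.4458 8.0138 11.1440] v=[3.3918 -3.3407 1.5688]
Max displacement = 3.6841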